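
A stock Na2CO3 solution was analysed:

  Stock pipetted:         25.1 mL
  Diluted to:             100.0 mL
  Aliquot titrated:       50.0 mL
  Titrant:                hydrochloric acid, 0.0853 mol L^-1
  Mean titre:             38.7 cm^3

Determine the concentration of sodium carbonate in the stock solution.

Na2CO3 + 2 HCl → 2 NaCl + H2O + CO2
n(HCl) = 0.0387 × 0.0853 = 3.30 × 10^-3 mol
From the 1:2 ratio, n(Na2CO3) in the aliquot = 1/2 × 3.30 × 10^-3 = 1.65 × 10^-3 mol
[Na2CO3]_dilute = 1.65 × 10^-3 / 0.0500 = 0.0330 mol/L
Dilution factor = 100.0 / 25.1 = 3.984
[Na2CO3]_stock = 0.0330 × 3.984 = 0.132 mol/L

0.132 mol/L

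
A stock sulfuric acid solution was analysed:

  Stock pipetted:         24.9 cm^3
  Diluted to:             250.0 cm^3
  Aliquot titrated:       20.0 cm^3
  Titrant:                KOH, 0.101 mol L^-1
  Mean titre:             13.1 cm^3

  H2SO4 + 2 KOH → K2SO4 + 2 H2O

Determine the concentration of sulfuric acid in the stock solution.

n(KOH) = 0.0131 × 0.101 = 1.32 × 10^-3 mol
From the 1:2 ratio, n(H2SO4) in the aliquot = 1/2 × 1.32 × 10^-3 = 6.62 × 10^-4 mol
[H2SO4]_dilute = 6.62 × 10^-4 / 0.0200 = 0.0331 mol/L
Dilution factor = 250.0 / 24.9 = 10.04
[H2SO4]_stock = 0.0331 × 10.04 = 0.332 mol/L

0.332 mol/L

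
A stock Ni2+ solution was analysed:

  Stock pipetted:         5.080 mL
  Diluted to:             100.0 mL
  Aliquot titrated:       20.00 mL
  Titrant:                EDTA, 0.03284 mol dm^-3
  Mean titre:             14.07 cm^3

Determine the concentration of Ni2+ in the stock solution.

0.4548 mol/L

Ni^2+ + EDTA^4- → [Ni(EDTA)]^2-
n(EDTA) = 0.01407 × 0.03284 = 4.621 × 10^-4 mol
n(Ni2+) in the aliquot = 4.621 × 10^-4 mol (1:1 ratio)
[Ni2+]_dilute = 4.621 × 10^-4 / 0.02000 = 0.02310 mol/L
Dilution factor = 100.0 / 5.080 = 19.69
[Ni2+]_stock = 0.02310 × 19.69 = 0.4548 mol/L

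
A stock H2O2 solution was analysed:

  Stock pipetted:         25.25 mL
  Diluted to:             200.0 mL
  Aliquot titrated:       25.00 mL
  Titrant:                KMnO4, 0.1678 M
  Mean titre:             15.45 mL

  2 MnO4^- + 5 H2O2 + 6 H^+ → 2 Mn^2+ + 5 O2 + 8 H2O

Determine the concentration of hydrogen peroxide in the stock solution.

n(KMnO4) = 0.01545 × 0.1678 = 2.593 × 10^-3 mol
From the 5:2 ratio, n(H2O2) in the aliquot = 5/2 × 2.593 × 10^-3 = 6.481 × 10^-3 mol
[H2O2]_dilute = 6.481 × 10^-3 / 0.02500 = 0.2593 mol/L
Dilution factor = 200.0 / 25.25 = 7.921
[H2O2]_stock = 0.2593 × 7.921 = 2.053 mol/L

2.053 M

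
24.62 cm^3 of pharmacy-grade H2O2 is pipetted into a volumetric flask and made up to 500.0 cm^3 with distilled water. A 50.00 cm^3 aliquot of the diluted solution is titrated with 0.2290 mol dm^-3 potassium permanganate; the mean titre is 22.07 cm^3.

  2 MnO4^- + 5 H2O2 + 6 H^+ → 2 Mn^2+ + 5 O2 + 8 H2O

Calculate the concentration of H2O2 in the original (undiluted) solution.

n(KMnO4) = 0.02207 × 0.2290 = 5.054 × 10^-3 mol
From the 5:2 ratio, n(H2O2) in the aliquot = 5/2 × 5.054 × 10^-3 = 0.01264 mol
[H2O2]_dilute = 0.01264 / 0.05000 = 0.2527 mol/L
Dilution factor = 500.0 / 24.62 = 20.31
[H2O2]_stock = 0.2527 × 20.31 = 5.132 mol/L

5.132 mol/L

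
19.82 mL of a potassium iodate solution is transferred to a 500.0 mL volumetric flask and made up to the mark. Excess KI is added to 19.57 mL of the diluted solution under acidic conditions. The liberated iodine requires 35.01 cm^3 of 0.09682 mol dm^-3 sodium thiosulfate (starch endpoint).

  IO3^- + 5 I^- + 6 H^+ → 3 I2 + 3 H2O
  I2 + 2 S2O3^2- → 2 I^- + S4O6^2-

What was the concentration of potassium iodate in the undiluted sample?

0.7283 mol/L

n(S2O3^2-) = 0.03501 × 0.09682 = 3.390 × 10^-3 mol
n(I2) = n(S2O3^2-)/2 = 1.695 × 10^-3 mol
From the 1:3 ratio, n(IO3^-) in the aliquot = 1/3 × 1.695 × 10^-3 = 5.649 × 10^-4 mol
[IO3^-]_dilute = 5.649 × 10^-4 / 0.01957 = 0.02887 mol/L
[IO3^-]_original = 0.02887 × 500.0/19.82 = 0.7283 mol/L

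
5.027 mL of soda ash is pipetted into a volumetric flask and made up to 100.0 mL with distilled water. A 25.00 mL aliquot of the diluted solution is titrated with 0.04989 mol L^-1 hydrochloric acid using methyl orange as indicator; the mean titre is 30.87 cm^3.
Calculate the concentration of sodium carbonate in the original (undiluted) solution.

Na2CO3 + 2 HCl → 2 NaCl + H2O + CO2
n(HCl) = 0.03087 × 0.04989 = 1.540 × 10^-3 mol
From the 1:2 ratio, n(Na2CO3) in the aliquot = 1/2 × 1.540 × 10^-3 = 7.701 × 10^-4 mol
[Na2CO3]_dilute = 7.701 × 10^-4 / 0.02500 = 0.03080 mol/L
Dilution factor = 100.0 / 5.027 = 19.89
[Na2CO3]_stock = 0.03080 × 19.89 = 0.6127 mol/L

0.6127 mol/L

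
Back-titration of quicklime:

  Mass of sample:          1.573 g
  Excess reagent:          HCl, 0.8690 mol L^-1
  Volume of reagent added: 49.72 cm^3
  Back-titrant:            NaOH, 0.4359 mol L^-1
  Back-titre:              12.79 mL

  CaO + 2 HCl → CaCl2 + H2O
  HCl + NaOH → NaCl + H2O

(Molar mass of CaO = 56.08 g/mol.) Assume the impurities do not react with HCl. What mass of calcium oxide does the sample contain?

1.055 g

n(HCl) added = 0.04972 × 0.8690 = 0.04321 mol
n(NaOH) used in back-titration = 0.01279 × 0.4359 = 5.575 × 10^-3 mol
n(HCl) left over = 5.575 × 10^-3 mol (1:1 ratio)
n(HCl) consumed by analyte = 0.04321 − 5.575 × 10^-3 = 0.03763 mol
From the 1:2 ratio, n(CaO) = 1/2 × 0.03763 = 0.01882 mol
mass of CaO = 0.01882 × 56.08 = 1.055 g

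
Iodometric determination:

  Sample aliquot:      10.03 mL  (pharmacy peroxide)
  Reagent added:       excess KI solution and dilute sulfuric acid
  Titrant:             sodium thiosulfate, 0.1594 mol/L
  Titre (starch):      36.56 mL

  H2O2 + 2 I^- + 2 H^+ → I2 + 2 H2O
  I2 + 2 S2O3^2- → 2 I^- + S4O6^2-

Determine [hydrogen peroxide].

n(S2O3^2-) = 0.03656 × 0.1594 = 5.828 × 10^-3 mol
n(I2) = n(S2O3^2-)/2 = 2.914 × 10^-3 mol
n(H2O2) in the aliquot = 2.914 × 10^-3 mol (1:1 ratio)
[H2O2] = 2.914 × 10^-3 / 0.01003 = 0.2905 mol/L

0.2905 mol/L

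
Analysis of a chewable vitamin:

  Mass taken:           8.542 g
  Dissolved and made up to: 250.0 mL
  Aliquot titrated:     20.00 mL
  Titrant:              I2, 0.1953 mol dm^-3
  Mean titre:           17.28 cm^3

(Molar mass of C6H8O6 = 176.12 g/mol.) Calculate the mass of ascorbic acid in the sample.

7.430 g

C6H8O6 + I2 → C6H6O6 + 2 HI
n(I2) per titration = 0.01728 × 0.1953 = 3.375 × 10^-3 mol
n(C6H8O6) in each aliquot = 3.375 × 10^-3 mol (1:1 ratio)
n(C6H8O6) in the whole flask = 3.375 × 10^-3 × 250.0/20.00 = 0.04218 mol
mass of C6H8O6 = 0.04218 × 176.12 = 7.430 g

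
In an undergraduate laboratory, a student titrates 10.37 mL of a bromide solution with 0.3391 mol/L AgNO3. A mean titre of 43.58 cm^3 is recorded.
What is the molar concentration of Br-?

1.425 mol/L

Ag^+ + Br^- → AgBr(s)
n(AgNO3) = 0.04358 L × 0.3391 mol/L = 0.01478 mol
n(Br-) = 0.01478 mol (1:1 mole ratio)
[Br-] = 0.01478 mol / 0.01037 L = 1.425 mol/L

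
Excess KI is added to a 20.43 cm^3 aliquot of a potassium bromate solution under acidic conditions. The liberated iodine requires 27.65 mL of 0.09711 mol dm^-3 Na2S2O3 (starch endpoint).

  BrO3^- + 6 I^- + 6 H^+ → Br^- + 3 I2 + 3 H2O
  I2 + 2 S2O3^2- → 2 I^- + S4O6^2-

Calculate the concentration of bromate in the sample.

0.02190 mol/L

n(S2O3^2-) = 0.02765 × 0.09711 = 2.685 × 10^-3 mol
n(I2) = n(S2O3^2-)/2 = 1.343 × 10^-3 mol
From the 1:3 ratio, n(BrO3^-) in the aliquot = 1/3 × 1.343 × 10^-3 = 4.475 × 10^-4 mol
[BrO3^-] = 4.475 × 10^-4 / 0.02043 = 0.02190 mol/L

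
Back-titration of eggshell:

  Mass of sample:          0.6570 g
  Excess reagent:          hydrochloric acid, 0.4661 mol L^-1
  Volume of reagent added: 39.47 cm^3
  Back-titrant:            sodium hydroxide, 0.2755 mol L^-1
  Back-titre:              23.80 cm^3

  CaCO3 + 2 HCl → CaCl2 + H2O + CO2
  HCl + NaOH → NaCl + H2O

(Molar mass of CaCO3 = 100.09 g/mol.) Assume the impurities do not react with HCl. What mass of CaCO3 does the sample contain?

n(HCl) added = 0.03947 × 0.4661 = 0.01840 mol
n(NaOH) used in back-titration = 0.02380 × 0.2755 = 6.557 × 10^-3 mol
n(HCl) left over = 6.557 × 10^-3 mol (1:1 ratio)
n(HCl) consumed by analyte = 0.01840 − 6.557 × 10^-3 = 0.01184 mol
From the 1:2 ratio, n(CaCO3) = 1/2 × 0.01184 = 5.920 × 10^-3 mol
mass of CaCO3 = 5.920 × 10^-3 × 100.09 = 0.5925 g

0.5925 g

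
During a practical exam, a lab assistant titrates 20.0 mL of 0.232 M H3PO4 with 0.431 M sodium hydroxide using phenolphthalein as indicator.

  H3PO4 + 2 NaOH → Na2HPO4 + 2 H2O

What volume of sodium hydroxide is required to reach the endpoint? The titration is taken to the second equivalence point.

21.5 mL

n(H3PO4) = 0.0200 L × 0.232 mol/L = 4.64 × 10^-3 mol
From the 2:1 stoichiometry, n(NaOH) = 2/1 × 4.64 × 10^-3 = 9.28 × 10^-3 mol
V(NaOH) = 9.28 × 10^-3 mol / 0.431 mol/L = 0.0215 L = 21.5 mL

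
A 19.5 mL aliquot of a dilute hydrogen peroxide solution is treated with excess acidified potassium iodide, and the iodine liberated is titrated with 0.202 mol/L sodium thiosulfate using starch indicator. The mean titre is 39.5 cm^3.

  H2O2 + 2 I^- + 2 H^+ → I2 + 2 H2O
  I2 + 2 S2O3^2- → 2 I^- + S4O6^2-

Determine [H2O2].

0.205 mol/L

n(S2O3^2-) = 0.0395 × 0.202 = 7.98 × 10^-3 mol
n(I2) = n(S2O3^2-)/2 = 3.99 × 10^-3 mol
n(H2O2) in the aliquot = 3.99 × 10^-3 mol (1:1 ratio)
[H2O2] = 3.99 × 10^-3 / 0.0195 = 0.205 mol/L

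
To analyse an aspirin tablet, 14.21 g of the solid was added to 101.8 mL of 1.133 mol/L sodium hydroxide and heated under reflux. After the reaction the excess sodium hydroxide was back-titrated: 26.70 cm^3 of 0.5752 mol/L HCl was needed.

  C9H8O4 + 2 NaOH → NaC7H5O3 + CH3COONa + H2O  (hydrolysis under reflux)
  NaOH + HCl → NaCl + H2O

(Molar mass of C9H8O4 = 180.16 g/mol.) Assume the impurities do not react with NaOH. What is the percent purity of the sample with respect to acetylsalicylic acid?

n(NaOH) added = 0.1018 × 1.133 = 0.1153 mol
n(HCl) used in back-titration = 0.02670 × 0.5752 = 0.01536 mol
n(NaOH) left over = 0.01536 mol (1:1 ratio)
n(NaOH) consumed by analyte = 0.1153 − 0.01536 = 0.09998 mol
From the 1:2 ratio, n(C9H8O4) = 1/2 × 0.09998 = 0.04999 mol
mass of C9H8O4 = 0.04999 × 180.16 = 9.006 g
% C9H8O4 = 9.006 / 14.21 × 100 = 63.38 %

63.38 %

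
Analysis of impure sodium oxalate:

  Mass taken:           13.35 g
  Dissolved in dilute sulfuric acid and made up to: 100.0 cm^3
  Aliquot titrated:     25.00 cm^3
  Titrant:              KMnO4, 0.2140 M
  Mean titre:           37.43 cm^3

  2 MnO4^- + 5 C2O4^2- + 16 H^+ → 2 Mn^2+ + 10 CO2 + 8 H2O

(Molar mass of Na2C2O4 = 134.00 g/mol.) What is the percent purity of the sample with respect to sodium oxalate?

n(KMnO4) per titration = 0.03743 × 0.2140 = 8.010 × 10^-3 mol
From the 5:2 ratio, n(Na2C2O4) in each aliquot = 5/2 × 8.010 × 10^-3 = 0.02003 mol
n(Na2C2O4) in the whole flask = 0.02003 × 100.0/25.00 = 0.08010 mol
mass of Na2C2O4 = 0.08010 × 134.00 = 10.73 g
% Na2C2O4 = 10.73 / 13.35 × 100 = 80.40 %

80.40 %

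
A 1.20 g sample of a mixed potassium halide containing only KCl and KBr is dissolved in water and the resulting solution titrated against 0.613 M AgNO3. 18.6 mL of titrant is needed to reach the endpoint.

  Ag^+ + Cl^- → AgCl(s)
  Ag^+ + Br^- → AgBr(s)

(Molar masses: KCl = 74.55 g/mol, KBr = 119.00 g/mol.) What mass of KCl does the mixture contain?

n(AgNO3) = 0.0186 × 0.613 = 0.0114 mol
Let x = n(KCl), y = n(KBr).
Titrant: 1x + 1y = 0.0114;  mass: 74.55x + 119.00y = 1.20
Solving, x = 3.53 × 10^-3 mol, y = 7.87 × 10^-3 mol
mass of KCl = 3.53 × 10^-3 × 74.55 = 0.263 g

0.263 g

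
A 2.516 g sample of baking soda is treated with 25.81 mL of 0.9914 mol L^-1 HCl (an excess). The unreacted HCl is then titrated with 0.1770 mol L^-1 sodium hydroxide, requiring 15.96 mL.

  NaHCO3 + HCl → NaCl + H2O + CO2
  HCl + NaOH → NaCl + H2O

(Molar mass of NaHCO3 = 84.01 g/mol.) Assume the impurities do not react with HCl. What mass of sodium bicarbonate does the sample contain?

n(HCl) added = 0.02581 × 0.9914 = 0.02559 mol
n(NaOH) used in back-titration = 0.01596 × 0.1770 = 2.825 × 10^-3 mol
n(HCl) left over = 2.825 × 10^-3 mol (1:1 ratio)
n(HCl) consumed by analyte = 0.02559 − 2.825 × 10^-3 = 0.02276 mol
n(NaHCO3) = 0.02276 mol (1:1 ratio)
mass of NaHCO3 = 0.02276 × 84.01 = 1.912 g

1.912 g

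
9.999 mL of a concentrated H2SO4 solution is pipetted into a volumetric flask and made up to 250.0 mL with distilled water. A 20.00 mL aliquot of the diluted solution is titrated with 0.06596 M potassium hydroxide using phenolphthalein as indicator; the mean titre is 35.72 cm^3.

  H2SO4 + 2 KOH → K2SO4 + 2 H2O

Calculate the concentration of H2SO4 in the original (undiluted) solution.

1.473 M

n(KOH) = 0.03572 × 0.06596 = 2.356 × 10^-3 mol
From the 1:2 ratio, n(H2SO4) in the aliquot = 1/2 × 2.356 × 10^-3 = 1.178 × 10^-3 mol
[H2SO4]_dilute = 1.178 × 10^-3 / 0.02000 = 0.05890 mol/L
Dilution factor = 250.0 / 9.999 = 25.00
[H2SO4]_stock = 0.05890 × 25.00 = 1.473 mol/L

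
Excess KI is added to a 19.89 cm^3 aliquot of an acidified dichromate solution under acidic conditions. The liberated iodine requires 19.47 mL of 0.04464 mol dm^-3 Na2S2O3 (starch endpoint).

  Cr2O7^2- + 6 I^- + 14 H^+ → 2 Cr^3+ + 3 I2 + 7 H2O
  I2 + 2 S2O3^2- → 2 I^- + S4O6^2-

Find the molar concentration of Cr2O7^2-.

n(S2O3^2-) = 0.01947 × 0.04464 = 8.691 × 10^-4 mol
n(I2) = n(S2O3^2-)/2 = 4.346 × 10^-4 mol
From the 1:3 ratio, n(Cr2O7^2-) in the aliquot = 1/3 × 4.346 × 10^-4 = 1.449 × 10^-4 mol
[Cr2O7^2-] = 1.449 × 10^-4 / 0.01989 = 0.007283 mol/L

0.007283 mol/L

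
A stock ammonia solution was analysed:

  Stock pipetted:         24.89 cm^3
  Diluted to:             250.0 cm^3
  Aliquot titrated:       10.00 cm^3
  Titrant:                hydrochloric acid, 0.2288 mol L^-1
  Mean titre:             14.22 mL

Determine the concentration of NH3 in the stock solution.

3.268 mol/L

NH3 + HCl → NH4Cl
n(HCl) = 0.01422 × 0.2288 = 3.254 × 10^-3 mol
n(NH3) in the aliquot = 3.254 × 10^-3 mol (1:1 ratio)
[NH3]_dilute = 3.254 × 10^-3 / 0.01000 = 0.3254 mol/L
Dilution factor = 250.0 / 24.89 = 10.04
[NH3]_stock = 0.3254 × 10.04 = 3.268 mol/L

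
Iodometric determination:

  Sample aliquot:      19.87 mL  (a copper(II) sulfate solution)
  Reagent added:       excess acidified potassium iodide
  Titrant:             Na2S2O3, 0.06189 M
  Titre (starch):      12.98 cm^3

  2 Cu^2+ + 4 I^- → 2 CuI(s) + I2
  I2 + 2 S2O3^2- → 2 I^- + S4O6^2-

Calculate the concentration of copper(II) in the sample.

0.04043 M

n(S2O3^2-) = 0.01298 × 0.06189 = 8.033 × 10^-4 mol
n(I2) = n(S2O3^2-)/2 = 4.017 × 10^-4 mol
From the 2:1 ratio, n(Cu2+) in the aliquot = 2/1 × 4.017 × 10^-4 = 8.033 × 10^-4 mol
[Cu2+] = 8.033 × 10^-4 / 0.01987 = 0.04043 mol/L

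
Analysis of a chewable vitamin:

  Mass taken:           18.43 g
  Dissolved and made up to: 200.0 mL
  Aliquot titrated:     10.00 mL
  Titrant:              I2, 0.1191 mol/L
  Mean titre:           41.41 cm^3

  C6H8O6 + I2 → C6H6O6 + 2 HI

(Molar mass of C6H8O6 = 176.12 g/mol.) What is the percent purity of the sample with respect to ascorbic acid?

94.26 %

n(I2) per titration = 0.04141 × 0.1191 = 4.932 × 10^-3 mol
n(C6H8O6) in each aliquot = 4.932 × 10^-3 mol (1:1 ratio)
n(C6H8O6) in the whole flask = 4.932 × 10^-3 × 200.0/10.00 = 0.09864 mol
mass of C6H8O6 = 0.09864 × 176.12 = 17.37 g
% C6H8O6 = 17.37 / 18.43 × 100 = 94.26 %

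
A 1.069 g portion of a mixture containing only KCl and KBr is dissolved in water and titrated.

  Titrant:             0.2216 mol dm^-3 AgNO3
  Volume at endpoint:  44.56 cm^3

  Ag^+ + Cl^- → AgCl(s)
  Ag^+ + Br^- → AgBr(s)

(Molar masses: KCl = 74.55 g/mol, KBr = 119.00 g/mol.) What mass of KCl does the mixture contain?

0.1779 g

n(AgNO3) = 0.04456 × 0.2216 = 9.874 × 10^-3 mol
Let x = n(KCl), y = n(KBr).
Titrant: 1x + 1y = 9.874 × 10^-3;  mass: 74.55x + 119.00y = 1.069
Solving, x = 2.386 × 10^-3 mol, y = 7.488 × 10^-3 mol
mass of KCl = 2.386 × 10^-3 × 74.55 = 0.1779 g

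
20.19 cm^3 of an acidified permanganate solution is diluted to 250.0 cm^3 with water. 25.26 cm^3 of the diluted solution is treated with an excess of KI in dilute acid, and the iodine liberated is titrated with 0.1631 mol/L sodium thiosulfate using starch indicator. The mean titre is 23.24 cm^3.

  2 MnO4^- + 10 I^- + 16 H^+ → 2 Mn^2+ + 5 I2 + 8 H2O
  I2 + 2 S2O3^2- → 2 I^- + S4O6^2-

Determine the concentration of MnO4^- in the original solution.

0.3716 mol/L

n(S2O3^2-) = 0.02324 × 0.1631 = 3.790 × 10^-3 mol
n(I2) = n(S2O3^2-)/2 = 1.895 × 10^-3 mol
From the 2:5 ratio, n(MnO4^-) in the aliquot = 2/5 × 1.895 × 10^-3 = 7.581 × 10^-4 mol
[MnO4^-]_dilute = 7.581 × 10^-4 / 0.02526 = 0.03001 mol/L
[MnO4^-]_original = 0.03001 × 250.0/20.19 = 0.3716 mol/L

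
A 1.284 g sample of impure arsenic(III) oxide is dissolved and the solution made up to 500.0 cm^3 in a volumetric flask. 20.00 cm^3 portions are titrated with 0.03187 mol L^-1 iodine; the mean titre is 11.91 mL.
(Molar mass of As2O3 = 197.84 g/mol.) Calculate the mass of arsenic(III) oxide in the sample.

As2O3 + 2 I2 + 2 H2O → As2O5 + 4 HI
n(I2) per titration = 0.01191 × 0.03187 = 3.796 × 10^-4 mol
From the 1:2 ratio, n(As2O3) in each aliquot = 1/2 × 3.796 × 10^-4 = 1.898 × 10^-4 mol
n(As2O3) in the whole flask = 1.898 × 10^-4 × 500.0/20.00 = 4.745 × 10^-3 mol
mass of As2O3 = 4.745 × 10^-3 × 197.84 = 0.9387 g

0.9387 g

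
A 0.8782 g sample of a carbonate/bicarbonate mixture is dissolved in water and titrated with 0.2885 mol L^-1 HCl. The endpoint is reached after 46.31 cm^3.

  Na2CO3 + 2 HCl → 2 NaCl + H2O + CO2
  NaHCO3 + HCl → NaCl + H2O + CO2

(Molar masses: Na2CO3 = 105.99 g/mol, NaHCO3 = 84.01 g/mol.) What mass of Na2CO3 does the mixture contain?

0.4173 g

n(HCl) = 0.04631 × 0.2885 = 0.01336 mol
Let x = n(Na2CO3), y = n(NaHCO3).
Titrant: 2x + 1y = 0.01336;  mass: 105.99x + 84.01y = 0.8782
Solving, x = 3.937 × 10^-3 mol, y = 5.486 × 10^-3 mol
mass of Na2CO3 = 3.937 × 10^-3 × 105.99 = 0.4173 g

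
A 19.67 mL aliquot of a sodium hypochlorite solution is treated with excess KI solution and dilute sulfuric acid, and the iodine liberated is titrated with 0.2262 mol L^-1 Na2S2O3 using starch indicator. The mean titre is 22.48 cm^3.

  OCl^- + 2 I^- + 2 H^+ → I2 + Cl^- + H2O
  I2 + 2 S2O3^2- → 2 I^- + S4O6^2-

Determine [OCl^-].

0.1293 mol/L

n(S2O3^2-) = 0.02248 × 0.2262 = 5.085 × 10^-3 mol
n(I2) = n(S2O3^2-)/2 = 2.542 × 10^-3 mol
n(OCl^-) in the aliquot = 2.542 × 10^-3 mol (1:1 ratio)
[OCl^-] = 2.542 × 10^-3 / 0.01967 = 0.1293 mol/L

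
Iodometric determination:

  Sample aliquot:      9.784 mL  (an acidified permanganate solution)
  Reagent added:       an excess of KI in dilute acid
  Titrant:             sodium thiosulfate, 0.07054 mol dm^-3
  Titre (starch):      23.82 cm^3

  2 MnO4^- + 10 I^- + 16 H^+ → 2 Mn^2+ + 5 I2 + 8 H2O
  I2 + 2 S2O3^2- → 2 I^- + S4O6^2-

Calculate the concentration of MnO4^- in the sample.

0.03435 mol/L

n(S2O3^2-) = 0.02382 × 0.07054 = 1.680 × 10^-3 mol
n(I2) = n(S2O3^2-)/2 = 8.401 × 10^-4 mol
From the 2:5 ratio, n(MnO4^-) in the aliquot = 2/5 × 8.401 × 10^-4 = 3.361 × 10^-4 mol
[MnO4^-] = 3.361 × 10^-4 / 0.009784 = 0.03435 mol/L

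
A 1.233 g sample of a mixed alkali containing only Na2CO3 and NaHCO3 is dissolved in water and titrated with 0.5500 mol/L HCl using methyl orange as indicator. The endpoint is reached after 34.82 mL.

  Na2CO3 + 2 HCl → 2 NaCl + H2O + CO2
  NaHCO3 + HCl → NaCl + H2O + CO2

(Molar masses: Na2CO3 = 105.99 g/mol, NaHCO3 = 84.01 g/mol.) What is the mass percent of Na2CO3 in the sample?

n(HCl) = 0.03482 × 0.5500 = 0.01915 mol
Let x = n(Na2CO3), y = n(NaHCO3).
Titrant: 2x + 1y = 0.01915;  mass: 105.99x + 84.01y = 1.233
Solving, x = 6.060 × 10^-3 mol, y = 7.032 × 10^-3 mol
mass of Na2CO3 = 6.060 × 10^-3 × 105.99 = 0.6423 g
% Na2CO3 = 0.6423 / 1.233 × 100 = 52.09 %

52.09 %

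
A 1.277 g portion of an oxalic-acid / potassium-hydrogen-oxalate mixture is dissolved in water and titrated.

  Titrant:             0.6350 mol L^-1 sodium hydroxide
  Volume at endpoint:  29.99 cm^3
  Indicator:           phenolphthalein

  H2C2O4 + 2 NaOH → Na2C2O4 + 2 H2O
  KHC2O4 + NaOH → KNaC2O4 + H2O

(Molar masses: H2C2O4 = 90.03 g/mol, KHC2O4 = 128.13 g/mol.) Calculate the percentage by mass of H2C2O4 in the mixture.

49.33 %

n(NaOH) = 0.02999 × 0.6350 = 0.01904 mol
Let x = n(H2C2O4), y = n(KHC2O4).
Titrant: 2x + 1y = 0.01904;  mass: 90.03x + 128.13y = 1.277
Solving, x = 6.997 × 10^-3 mol, y = 5.050 × 10^-3 mol
mass of H2C2O4 = 6.997 × 10^-3 × 90.03 = 0.6299 g
% H2C2O4 = 0.6299 / 1.277 × 100 = 49.33 %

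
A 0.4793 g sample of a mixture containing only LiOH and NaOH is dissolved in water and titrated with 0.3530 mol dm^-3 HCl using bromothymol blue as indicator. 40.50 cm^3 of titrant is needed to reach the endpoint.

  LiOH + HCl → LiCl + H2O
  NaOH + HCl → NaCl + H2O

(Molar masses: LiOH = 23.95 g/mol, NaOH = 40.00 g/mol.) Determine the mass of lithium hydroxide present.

0.1381 g

n(HCl) = 0.04050 × 0.3530 = 0.01430 mol
Let x = n(LiOH), y = n(NaOH).
Titrant: 1x + 1y = 0.01430;  mass: 23.95x + 40.00y = 0.4793
Solving, x = 5.767 × 10^-3 mol, y = 8.530 × 10^-3 mol
mass of LiOH = 5.767 × 10^-3 × 23.95 = 0.1381 g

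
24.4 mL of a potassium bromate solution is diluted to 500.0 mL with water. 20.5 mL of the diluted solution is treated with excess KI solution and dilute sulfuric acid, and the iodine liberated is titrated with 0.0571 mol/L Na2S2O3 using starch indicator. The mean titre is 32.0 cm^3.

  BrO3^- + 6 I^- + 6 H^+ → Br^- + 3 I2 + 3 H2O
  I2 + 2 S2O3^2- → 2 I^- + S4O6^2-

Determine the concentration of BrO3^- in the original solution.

n(S2O3^2-) = 0.0320 × 0.0571 = 1.83 × 10^-3 mol
n(I2) = n(S2O3^2-)/2 = 9.14 × 10^-4 mol
From the 1:3 ratio, n(BrO3^-) in the aliquot = 1/3 × 9.14 × 10^-4 = 3.05 × 10^-4 mol
[BrO3^-]_dilute = 3.05 × 10^-4 / 0.0205 = 0.0149 mol/L
[BrO3^-]_original = 0.0149 × 500.0/24.4 = 0.304 mol/L

0.304 mol/L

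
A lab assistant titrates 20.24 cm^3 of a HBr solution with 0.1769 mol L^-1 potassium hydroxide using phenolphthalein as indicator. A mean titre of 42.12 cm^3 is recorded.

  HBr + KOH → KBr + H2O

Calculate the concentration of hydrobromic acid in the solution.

n(KOH) = 0.04212 L × 0.1769 mol/L = 7.451 × 10^-3 mol
n(HBr) = 7.451 × 10^-3 mol (1:1 mole ratio)
[HBr] = 7.451 × 10^-3 mol / 0.02024 L = 0.3681 mol/L

0.3681 mol/L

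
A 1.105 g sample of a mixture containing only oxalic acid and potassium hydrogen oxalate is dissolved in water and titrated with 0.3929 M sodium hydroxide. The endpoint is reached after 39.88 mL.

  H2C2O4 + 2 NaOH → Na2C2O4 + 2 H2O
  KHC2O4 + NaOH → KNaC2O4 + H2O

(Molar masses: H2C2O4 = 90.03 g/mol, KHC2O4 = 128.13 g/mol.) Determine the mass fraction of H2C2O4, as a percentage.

n(NaOH) = 0.03988 × 0.3929 = 0.01567 mol
Let x = n(H2C2O4), y = n(KHC2O4).
Titrant: 2x + 1y = 0.01567;  mass: 90.03x + 128.13y = 1.105
Solving, x = 5.430 × 10^-3 mol, y = 4.809 × 10^-3 mol
mass of H2C2O4 = 5.430 × 10^-3 × 90.03 = 0.4889 g
% H2C2O4 = 0.4889 / 1.105 × 100 = 44.24 %

44.24 %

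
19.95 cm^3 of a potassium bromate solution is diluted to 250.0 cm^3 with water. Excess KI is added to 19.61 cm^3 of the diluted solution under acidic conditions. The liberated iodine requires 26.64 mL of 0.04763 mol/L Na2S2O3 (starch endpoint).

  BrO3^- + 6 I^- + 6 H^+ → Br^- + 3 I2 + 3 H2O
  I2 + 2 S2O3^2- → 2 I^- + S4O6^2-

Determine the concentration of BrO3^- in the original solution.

0.1351 mol/L

n(S2O3^2-) = 0.02664 × 0.04763 = 1.269 × 10^-3 mol
n(I2) = n(S2O3^2-)/2 = 6.344 × 10^-4 mol
From the 1:3 ratio, n(BrO3^-) in the aliquot = 1/3 × 6.344 × 10^-4 = 2.115 × 10^-4 mol
[BrO3^-]_dilute = 2.115 × 10^-4 / 0.01961 = 0.01078 mol/L
[BrO3^-]_original = 0.01078 × 250.0/19.95 = 0.1351 mol/L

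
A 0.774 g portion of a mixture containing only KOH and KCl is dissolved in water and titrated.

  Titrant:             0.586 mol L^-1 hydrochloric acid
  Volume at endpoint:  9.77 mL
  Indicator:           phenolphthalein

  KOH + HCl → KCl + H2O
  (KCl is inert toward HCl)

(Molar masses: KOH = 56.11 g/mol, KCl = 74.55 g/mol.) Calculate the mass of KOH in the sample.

0.321 g

n(HCl) = 0.00977 × 0.586 = 5.73 × 10^-3 mol
Let x = n(KOH), y = n(KCl).
Titrant: 1x = 5.73 × 10^-3;  mass: 56.11x + 74.55y = 0.774
Solving, x = 5.73 × 10^-3 mol, y = 6.07 × 10^-3 mol
mass of KOH = 5.73 × 10^-3 × 56.11 = 0.321 g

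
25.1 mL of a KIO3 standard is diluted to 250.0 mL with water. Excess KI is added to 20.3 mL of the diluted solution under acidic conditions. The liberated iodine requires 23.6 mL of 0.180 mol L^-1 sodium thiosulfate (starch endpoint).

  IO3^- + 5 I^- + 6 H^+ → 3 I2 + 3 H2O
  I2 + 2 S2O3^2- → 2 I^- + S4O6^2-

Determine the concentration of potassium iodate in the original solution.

0.347 mol/L

n(S2O3^2-) = 0.0236 × 0.180 = 4.25 × 10^-3 mol
n(I2) = n(S2O3^2-)/2 = 2.12 × 10^-3 mol
From the 1:3 ratio, n(IO3^-) in the aliquot = 1/3 × 2.12 × 10^-3 = 7.08 × 10^-4 mol
[IO3^-]_dilute = 7.08 × 10^-4 / 0.0203 = 0.0349 mol/L
[IO3^-]_original = 0.0349 × 250.0/25.1 = 0.347 mol/L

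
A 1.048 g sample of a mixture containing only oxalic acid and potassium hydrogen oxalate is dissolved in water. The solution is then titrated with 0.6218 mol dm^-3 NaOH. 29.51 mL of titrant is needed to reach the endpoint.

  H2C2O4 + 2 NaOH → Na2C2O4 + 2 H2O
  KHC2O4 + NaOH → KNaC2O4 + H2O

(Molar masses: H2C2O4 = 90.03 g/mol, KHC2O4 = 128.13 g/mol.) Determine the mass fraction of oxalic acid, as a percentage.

67.34 %

n(NaOH) = 0.02951 × 0.6218 = 0.01835 mol
Let x = n(H2C2O4), y = n(KHC2O4).
Titrant: 2x + 1y = 0.01835;  mass: 90.03x + 128.13y = 1.048
Solving, x = 7.839 × 10^-3 mol, y = 2.671 × 10^-3 mol
mass of H2C2O4 = 7.839 × 10^-3 × 90.03 = 0.7058 g
% H2C2O4 = 0.7058 / 1.048 × 100 = 67.34 %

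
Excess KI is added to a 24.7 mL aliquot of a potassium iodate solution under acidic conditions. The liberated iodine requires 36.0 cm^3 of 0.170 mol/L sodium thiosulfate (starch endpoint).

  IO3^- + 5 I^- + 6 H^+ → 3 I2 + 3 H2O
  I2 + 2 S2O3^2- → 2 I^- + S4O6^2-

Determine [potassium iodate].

n(S2O3^2-) = 0.0360 × 0.170 = 6.12 × 10^-3 mol
n(I2) = n(S2O3^2-)/2 = 3.06 × 10^-3 mol
From the 1:3 ratio, n(IO3^-) in the aliquot = 1/3 × 3.06 × 10^-3 = 1.02 × 10^-3 mol
[IO3^-] = 1.02 × 10^-3 / 0.0247 = 0.0413 mol/L

0.0413 mol/L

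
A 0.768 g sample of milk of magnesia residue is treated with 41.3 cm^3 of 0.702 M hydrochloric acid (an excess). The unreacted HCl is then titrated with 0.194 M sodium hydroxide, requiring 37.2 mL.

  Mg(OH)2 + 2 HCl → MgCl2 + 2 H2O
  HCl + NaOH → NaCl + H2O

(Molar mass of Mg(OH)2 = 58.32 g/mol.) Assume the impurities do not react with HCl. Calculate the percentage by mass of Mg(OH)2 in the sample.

n(HCl) added = 0.0413 × 0.702 = 0.0290 mol
n(NaOH) used in back-titration = 0.0372 × 0.194 = 7.22 × 10^-3 mol
n(HCl) left over = 7.22 × 10^-3 mol (1:1 ratio)
n(HCl) consumed by analyte = 0.0290 − 7.22 × 10^-3 = 0.0218 mol
From the 1:2 ratio, n(Mg(OH)2) = 1/2 × 0.0218 = 0.0109 mol
mass of Mg(OH)2 = 0.0109 × 58.32 = 0.635 g
% Mg(OH)2 = 0.635 / 0.768 × 100 = 82.7 %

82.7 %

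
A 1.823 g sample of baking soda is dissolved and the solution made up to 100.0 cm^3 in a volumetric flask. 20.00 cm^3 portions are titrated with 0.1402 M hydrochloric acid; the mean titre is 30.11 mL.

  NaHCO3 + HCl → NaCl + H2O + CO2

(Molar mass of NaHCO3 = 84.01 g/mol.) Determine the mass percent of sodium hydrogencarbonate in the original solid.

n(HCl) per titration = 0.03011 × 0.1402 = 4.221 × 10^-3 mol
n(NaHCO3) in each aliquot = 4.221 × 10^-3 mol (1:1 ratio)
n(NaHCO3) in the whole flask = 4.221 × 10^-3 × 100.0/20.00 = 0.02111 mol
mass of NaHCO3 = 0.02111 × 84.01 = 1.773 g
% NaHCO3 = 1.773 / 1.823 × 100 = 97.27 %

97.27 %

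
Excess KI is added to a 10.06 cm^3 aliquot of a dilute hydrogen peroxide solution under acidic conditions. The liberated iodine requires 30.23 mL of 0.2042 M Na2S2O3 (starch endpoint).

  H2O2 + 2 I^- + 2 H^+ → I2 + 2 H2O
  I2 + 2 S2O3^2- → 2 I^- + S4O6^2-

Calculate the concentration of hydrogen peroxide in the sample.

0.3068 M

n(S2O3^2-) = 0.03023 × 0.2042 = 6.173 × 10^-3 mol
n(I2) = n(S2O3^2-)/2 = 3.086 × 10^-3 mol
n(H2O2) in the aliquot = 3.086 × 10^-3 mol (1:1 ratio)
[H2O2] = 3.086 × 10^-3 / 0.01006 = 0.3068 mol/L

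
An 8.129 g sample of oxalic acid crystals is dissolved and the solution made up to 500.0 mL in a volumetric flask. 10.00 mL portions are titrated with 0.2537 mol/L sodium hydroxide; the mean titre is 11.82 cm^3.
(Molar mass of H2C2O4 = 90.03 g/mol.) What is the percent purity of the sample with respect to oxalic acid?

H2C2O4 + 2 NaOH → Na2C2O4 + 2 H2O
n(NaOH) per titration = 0.01182 × 0.2537 = 2.999 × 10^-3 mol
From the 1:2 ratio, n(H2C2O4) in each aliquot = 1/2 × 2.999 × 10^-3 = 1.499 × 10^-3 mol
n(H2C2O4) in the whole flask = 1.499 × 10^-3 × 500.0/10.00 = 0.07497 mol
mass of H2C2O4 = 0.07497 × 90.03 = 6.749 g
% H2C2O4 = 6.749 / 8.129 × 100 = 83.03 %

83.03 %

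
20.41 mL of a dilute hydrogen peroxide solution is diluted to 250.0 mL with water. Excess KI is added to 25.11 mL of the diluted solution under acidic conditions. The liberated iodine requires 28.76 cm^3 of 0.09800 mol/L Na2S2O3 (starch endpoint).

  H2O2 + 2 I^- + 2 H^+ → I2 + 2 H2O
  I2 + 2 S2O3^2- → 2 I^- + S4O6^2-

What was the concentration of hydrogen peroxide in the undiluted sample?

0.6874 mol/L

n(S2O3^2-) = 0.02876 × 0.09800 = 2.818 × 10^-3 mol
n(I2) = n(S2O3^2-)/2 = 1.409 × 10^-3 mol
n(H2O2) in the aliquot = 1.409 × 10^-3 mol (1:1 ratio)
[H2O2]_dilute = 1.409 × 10^-3 / 0.02511 = 0.05612 mol/L
[H2O2]_original = 0.05612 × 250.0/20.41 = 0.6874 mol/L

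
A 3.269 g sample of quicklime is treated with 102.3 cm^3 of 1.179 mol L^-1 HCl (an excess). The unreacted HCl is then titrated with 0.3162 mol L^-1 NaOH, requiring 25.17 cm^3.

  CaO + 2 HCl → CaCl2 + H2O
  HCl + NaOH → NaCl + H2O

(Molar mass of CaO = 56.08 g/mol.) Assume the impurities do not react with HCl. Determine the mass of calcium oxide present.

3.159 g

n(HCl) added = 0.1023 × 1.179 = 0.1206 mol
n(NaOH) used in back-titration = 0.02517 × 0.3162 = 7.959 × 10^-3 mol
n(HCl) left over = 7.959 × 10^-3 mol (1:1 ratio)
n(HCl) consumed by analyte = 0.1206 − 7.959 × 10^-3 = 0.1127 mol
From the 1:2 ratio, n(CaO) = 1/2 × 0.1127 = 0.05633 mol
mass of CaO = 0.05633 × 56.08 = 3.159 g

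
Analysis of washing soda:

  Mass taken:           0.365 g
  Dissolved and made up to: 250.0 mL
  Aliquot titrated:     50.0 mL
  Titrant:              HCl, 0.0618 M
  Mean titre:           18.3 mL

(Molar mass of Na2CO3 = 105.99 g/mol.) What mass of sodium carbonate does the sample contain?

Na2CO3 + 2 HCl → 2 NaCl + H2O + CO2
n(HCl) per titration = 0.0183 × 0.0618 = 1.13 × 10^-3 mol
From the 1:2 ratio, n(Na2CO3) in each aliquot = 1/2 × 1.13 × 10^-3 = 5.65 × 10^-4 mol
n(Na2CO3) in the whole flask = 5.65 × 10^-4 × 250.0/50.0 = 2.83 × 10^-3 mol
mass of Na2CO3 = 2.83 × 10^-3 × 105.99 = 0.300 g

0.300 g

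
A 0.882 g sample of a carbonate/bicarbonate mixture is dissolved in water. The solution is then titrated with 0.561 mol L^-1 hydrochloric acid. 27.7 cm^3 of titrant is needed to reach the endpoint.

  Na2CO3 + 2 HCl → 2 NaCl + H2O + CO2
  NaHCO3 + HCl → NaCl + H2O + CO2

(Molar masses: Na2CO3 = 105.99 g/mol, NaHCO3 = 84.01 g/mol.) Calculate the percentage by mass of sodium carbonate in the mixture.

n(HCl) = 0.0277 × 0.561 = 0.0155 mol
Let x = n(Na2CO3), y = n(NaHCO3).
Titrant: 2x + 1y = 0.0155;  mass: 105.99x + 84.01y = 0.882
Solving, x = 6.83 × 10^-3 mol, y = 1.89 × 10^-3 mol
mass of Na2CO3 = 6.83 × 10^-3 × 105.99 = 0.724 g
% Na2CO3 = 0.724 / 0.882 × 100 = 82.0 %

82.0 %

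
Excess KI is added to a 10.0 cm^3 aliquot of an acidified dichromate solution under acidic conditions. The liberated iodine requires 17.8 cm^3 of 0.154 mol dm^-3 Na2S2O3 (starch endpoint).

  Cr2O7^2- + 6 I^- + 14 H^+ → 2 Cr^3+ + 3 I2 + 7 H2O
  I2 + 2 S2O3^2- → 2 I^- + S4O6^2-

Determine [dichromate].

0.0457 mol/L

n(S2O3^2-) = 0.0178 × 0.154 = 2.74 × 10^-3 mol
n(I2) = n(S2O3^2-)/2 = 1.37 × 10^-3 mol
From the 1:3 ratio, n(Cr2O7^2-) in the aliquot = 1/3 × 1.37 × 10^-3 = 4.57 × 10^-4 mol
[Cr2O7^2-] = 4.57 × 10^-4 / 0.0100 = 0.0457 mol/L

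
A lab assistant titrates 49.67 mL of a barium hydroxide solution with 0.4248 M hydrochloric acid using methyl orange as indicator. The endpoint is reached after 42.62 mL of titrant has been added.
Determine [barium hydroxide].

0.1823 M

Ba(OH)2 + 2 HCl → BaCl2 + 2 H2O
n(HCl) = 0.04262 L × 0.4248 mol/L = 0.01810 mol
From the 1:2 mole ratio, n(Ba(OH)2) = 1/2 × 0.01810 = 9.052 × 10^-3 mol
[Ba(OH)2] = 9.052 × 10^-3 mol / 0.04967 L = 0.1823 mol/L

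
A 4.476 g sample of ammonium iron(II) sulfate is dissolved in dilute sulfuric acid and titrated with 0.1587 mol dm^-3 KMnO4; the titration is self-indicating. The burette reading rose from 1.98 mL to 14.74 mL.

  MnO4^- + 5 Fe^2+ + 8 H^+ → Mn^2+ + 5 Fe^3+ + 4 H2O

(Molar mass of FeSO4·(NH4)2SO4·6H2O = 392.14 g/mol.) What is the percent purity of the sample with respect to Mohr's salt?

88.71 %

n(KMnO4) = 0.01276 L × 0.1587 mol/L = 2.025 × 10^-3 mol
From the 5:1 ratio, n(FeSO4·(NH4)2SO4·6H2O) = 5/1 × 2.025 × 10^-3 = 0.01013 mol
mass of FeSO4·(NH4)2SO4·6H2O = 0.01013 × 392.14 g/mol = 3.970 g
% FeSO4·(NH4)2SO4·6H2O = 3.970 / 4.476 × 100 = 88.71 %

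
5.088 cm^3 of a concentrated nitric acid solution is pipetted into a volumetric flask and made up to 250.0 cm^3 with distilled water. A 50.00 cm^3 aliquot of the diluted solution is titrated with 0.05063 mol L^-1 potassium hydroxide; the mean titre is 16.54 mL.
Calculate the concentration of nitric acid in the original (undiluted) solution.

0.8229 mol/L

HNO3 + KOH → KNO3 + H2O
n(KOH) = 0.01654 × 0.05063 = 8.374 × 10^-4 mol
n(HNO3) in the aliquot = 8.374 × 10^-4 mol (1:1 ratio)
[HNO3]_dilute = 8.374 × 10^-4 / 0.05000 = 0.01675 mol/L
Dilution factor = 250.0 / 5.088 = 49.14
[HNO3]_stock = 0.01675 × 49.14 = 0.8229 mol/L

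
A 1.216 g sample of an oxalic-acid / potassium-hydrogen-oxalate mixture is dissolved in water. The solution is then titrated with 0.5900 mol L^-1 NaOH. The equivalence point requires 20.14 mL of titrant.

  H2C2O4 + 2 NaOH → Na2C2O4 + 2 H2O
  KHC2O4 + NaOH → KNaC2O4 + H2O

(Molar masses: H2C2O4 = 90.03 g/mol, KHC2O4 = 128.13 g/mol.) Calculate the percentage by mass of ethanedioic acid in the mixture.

13.65 %

n(NaOH) = 0.02014 × 0.5900 = 0.01188 mol
Let x = n(H2C2O4), y = n(KHC2O4).
Titrant: 2x + 1y = 0.01188;  mass: 90.03x + 128.13y = 1.216
Solving, x = 1.844 × 10^-3 mol, y = 8.195 × 10^-3 mol
mass of H2C2O4 = 1.844 × 10^-3 × 90.03 = 0.1660 g
% H2C2O4 = 0.1660 / 1.216 × 100 = 13.65 %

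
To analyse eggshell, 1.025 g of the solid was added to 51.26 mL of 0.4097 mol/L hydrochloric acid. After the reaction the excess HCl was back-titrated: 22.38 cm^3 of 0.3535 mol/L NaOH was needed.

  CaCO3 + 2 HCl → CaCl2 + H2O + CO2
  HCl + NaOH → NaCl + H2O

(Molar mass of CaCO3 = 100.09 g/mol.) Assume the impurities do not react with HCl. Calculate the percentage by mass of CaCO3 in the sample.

n(HCl) added = 0.05126 × 0.4097 = 0.02100 mol
n(NaOH) used in back-titration = 0.02238 × 0.3535 = 7.911 × 10^-3 mol
n(HCl) left over = 7.911 × 10^-3 mol (1:1 ratio)
n(HCl) consumed by analyte = 0.02100 − 7.911 × 10^-3 = 0.01309 mol
From the 1:2 ratio, n(CaCO3) = 1/2 × 0.01309 = 6.545 × 10^-3 mol
mass of CaCO3 = 6.545 × 10^-3 × 100.09 = 0.6551 g
% CaCO3 = 0.6551 / 1.025 × 100 = 63.91 %

63.91 %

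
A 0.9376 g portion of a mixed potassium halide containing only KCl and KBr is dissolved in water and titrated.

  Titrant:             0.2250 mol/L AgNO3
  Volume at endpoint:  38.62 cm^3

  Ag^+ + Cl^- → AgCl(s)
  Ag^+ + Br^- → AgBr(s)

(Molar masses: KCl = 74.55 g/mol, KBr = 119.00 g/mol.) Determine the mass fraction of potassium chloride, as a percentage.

17.25 %

n(AgNO3) = 0.03862 × 0.2250 = 8.689 × 10^-3 mol
Let x = n(KCl), y = n(KBr).
Titrant: 1x + 1y = 8.689 × 10^-3;  mass: 74.55x + 119.00y = 0.9376
Solving, x = 2.170 × 10^-3 mol, y = 6.520 × 10^-3 mol
mass of KCl = 2.170 × 10^-3 × 74.55 = 0.1618 g
% KCl = 0.1618 / 0.9376 × 100 = 17.25 %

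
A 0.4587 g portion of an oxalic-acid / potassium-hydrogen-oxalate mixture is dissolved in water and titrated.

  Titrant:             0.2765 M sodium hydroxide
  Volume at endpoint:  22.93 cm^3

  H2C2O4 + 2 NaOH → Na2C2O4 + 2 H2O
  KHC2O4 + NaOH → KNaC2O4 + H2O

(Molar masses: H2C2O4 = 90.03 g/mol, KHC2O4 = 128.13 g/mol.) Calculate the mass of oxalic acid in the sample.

0.1915 g

n(NaOH) = 0.02293 × 0.2765 = 6.340 × 10^-3 mol
Let x = n(H2C2O4), y = n(KHC2O4).
Titrant: 2x + 1y = 6.340 × 10^-3;  mass: 90.03x + 128.13y = 0.4587
Solving, x = 2.128 × 10^-3 mol, y = 2.085 × 10^-3 mol
mass of H2C2O4 = 2.128 × 10^-3 × 90.03 = 0.1915 g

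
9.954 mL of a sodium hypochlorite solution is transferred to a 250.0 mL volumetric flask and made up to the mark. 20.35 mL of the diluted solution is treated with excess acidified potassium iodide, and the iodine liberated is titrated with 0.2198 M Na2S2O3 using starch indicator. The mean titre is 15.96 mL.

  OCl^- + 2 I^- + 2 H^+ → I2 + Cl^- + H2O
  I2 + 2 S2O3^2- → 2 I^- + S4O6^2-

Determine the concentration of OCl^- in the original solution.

n(S2O3^2-) = 0.01596 × 0.2198 = 3.508 × 10^-3 mol
n(I2) = n(S2O3^2-)/2 = 1.754 × 10^-3 mol
n(OCl^-) in the aliquot = 1.754 × 10^-3 mol (1:1 ratio)
[OCl^-]_dilute = 1.754 × 10^-3 / 0.02035 = 0.08619 mol/L
[OCl^-]_original = 0.08619 × 250.0/9.954 = 2.165 mol/L

2.165 M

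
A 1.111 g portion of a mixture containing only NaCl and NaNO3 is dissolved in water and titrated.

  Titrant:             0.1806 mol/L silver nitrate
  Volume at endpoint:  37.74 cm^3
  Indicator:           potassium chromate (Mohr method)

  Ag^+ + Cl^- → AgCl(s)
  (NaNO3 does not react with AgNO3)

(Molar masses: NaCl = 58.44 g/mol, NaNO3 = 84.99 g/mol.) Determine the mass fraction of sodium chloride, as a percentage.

35.85 %

n(AgNO3) = 0.03774 × 0.1806 = 6.816 × 10^-3 mol
Let x = n(NaCl), y = n(NaNO3).
Titrant: 1x = 6.816 × 10^-3;  mass: 58.44x + 84.99y = 1.111
Solving, x = 6.816 × 10^-3 mol, y = 8.385 × 10^-3 mol
mass of NaCl = 6.816 × 10^-3 × 58.44 = 0.3983 g
% NaCl = 0.3983 / 1.111 × 100 = 35.85 %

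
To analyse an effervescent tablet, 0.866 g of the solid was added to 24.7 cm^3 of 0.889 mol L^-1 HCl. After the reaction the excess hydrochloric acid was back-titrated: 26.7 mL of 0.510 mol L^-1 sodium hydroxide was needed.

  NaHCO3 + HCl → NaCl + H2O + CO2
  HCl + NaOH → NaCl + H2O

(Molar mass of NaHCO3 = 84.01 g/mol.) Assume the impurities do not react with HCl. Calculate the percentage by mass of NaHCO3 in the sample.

n(HCl) added = 0.0247 × 0.889 = 0.0220 mol
n(NaOH) used in back-titration = 0.0267 × 0.510 = 0.0136 mol
n(HCl) left over = 0.0136 mol (1:1 ratio)
n(HCl) consumed by analyte = 0.0220 − 0.0136 = 8.34 × 10^-3 mol
n(NaHCO3) = 8.34 × 10^-3 mol (1:1 ratio)
mass of NaHCO3 = 8.34 × 10^-3 × 84.01 = 0.701 g
% NaHCO3 = 0.701 / 0.866 × 100 = 80.9 %

80.9 %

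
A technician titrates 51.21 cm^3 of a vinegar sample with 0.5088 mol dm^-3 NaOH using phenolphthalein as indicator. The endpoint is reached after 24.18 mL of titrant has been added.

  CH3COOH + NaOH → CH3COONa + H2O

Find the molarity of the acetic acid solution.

n(NaOH) = 0.02418 L × 0.5088 mol/L = 0.01230 mol
n(CH3COOH) = 0.01230 mol (1:1 mole ratio)
[CH3COOH] = 0.01230 mol / 0.05121 L = 0.2402 mol/L

0.2402 mol/L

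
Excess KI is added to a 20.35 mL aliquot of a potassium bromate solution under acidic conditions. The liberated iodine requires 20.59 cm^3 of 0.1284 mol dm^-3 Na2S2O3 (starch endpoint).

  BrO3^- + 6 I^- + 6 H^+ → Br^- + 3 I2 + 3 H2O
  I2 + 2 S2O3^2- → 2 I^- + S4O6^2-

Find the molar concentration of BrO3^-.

n(S2O3^2-) = 0.02059 × 0.1284 = 2.644 × 10^-3 mol
n(I2) = n(S2O3^2-)/2 = 1.322 × 10^-3 mol
From the 1:3 ratio, n(BrO3^-) in the aliquot = 1/3 × 1.322 × 10^-3 = 4.406 × 10^-4 mol
[BrO3^-] = 4.406 × 10^-4 / 0.02035 = 0.02165 mol/L

0.02165 mol/L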